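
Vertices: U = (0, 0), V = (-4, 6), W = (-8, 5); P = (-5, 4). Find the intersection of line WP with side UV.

(-2, 3)

Barycentric coordinates of P with respect to UVW: (1/4, 1/4, 1/2).
On side UV the W-coordinate is zero; dropping P's W-weight 1/2 and renormalizing the remaining 1/4 : 1/4 gives weights 1/2, 1/2 on U, V.
Q = (1/2)·(0, 0) + (1/2)·(-4, 6) = (-2, 3).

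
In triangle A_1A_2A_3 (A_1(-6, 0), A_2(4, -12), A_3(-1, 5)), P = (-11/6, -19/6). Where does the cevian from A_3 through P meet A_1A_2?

(-2, -24/5)

Barycentric coordinates of P with respect to A_1A_2A_3: (1/2, 1/3, 1/6).
On side A_1A_2 the A_3-coordinate is zero; dropping P's A_3-weight 1/6 and renormalizing the remaining 1/2 : 1/3 gives weights 3/5, 2/5 on A_1, A_2.
Q = (3/5)·(-6, 0) + (2/5)·(4, -12) = (-2, -24/5).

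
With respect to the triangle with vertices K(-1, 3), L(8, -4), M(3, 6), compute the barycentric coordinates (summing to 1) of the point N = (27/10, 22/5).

(1/5, 1/10, 7/10)

Signed area of the reference triangle: [KLM] = ½·((-1)·(-4−6) + 8·(6−3) + 3·(3−(-4))) = ½·(10 + 24 + 21) = 55/2.
[NLM] = ½·((27/10)·(-4−6) + 8·(6−(22/5)) + 3·(22/5−(-4))) = ½·(-27 + 64/5 + 126/5) = 11/2, so the K-coordinate is (11/2)/(55/2) = 1/5.
[KNM] = ½·((-1)·(22/5−6) + (27/10)·(6−3) + 3·(3−(22/5))) = ½·(8/5 + 81/10 − 21/5) = 11/4, so the L-coordinate is 1/10.
[KLN] = ½·((-1)·(-4−(22/5)) + 8·(22/5−3) + (27/10)·(3−(-4))) = ½·(42/5 + 56/5 + 189/10) = 77/4, so the M-coordinate is 7/10.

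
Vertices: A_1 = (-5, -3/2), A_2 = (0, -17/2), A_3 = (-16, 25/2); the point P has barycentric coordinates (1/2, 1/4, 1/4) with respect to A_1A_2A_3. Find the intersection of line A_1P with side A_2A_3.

Line A_1P meets A_2A_3 where the A_1-coordinate vanishes; zeroing P's A_1-weight and renormalizing leaves A_2, A_3-weights 1/4 : 1/4 → (1/2, 1/2).
So Q = (1/2)·A_2 + (1/2)·A_3 = (-8, 2).

(-8, 2)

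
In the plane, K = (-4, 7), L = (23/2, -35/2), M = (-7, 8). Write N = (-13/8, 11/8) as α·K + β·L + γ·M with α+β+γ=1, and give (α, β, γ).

Signed area of the reference triangle: [KLM] = ½·((-4)·(-35/2−8) + (23/2)·(8−7) + (-7)·(7−(-35/2))) = ½·(102 + 23/2 − 343/2) = -29.
[NLM] = ½·((-13/8)·(-35/2−8) + (23/2)·(8−(11/8)) + (-7)·(11/8−(-35/2))) = ½·(663/16 + 1219/16 − 1057/8) = -29/4, so the K-coordinate is (-29/4)/(-29) = 1/4.
[KNM] = ½·((-4)·(11/8−8) + (-13/8)·(8−7) + (-7)·(7−(11/8))) = ½·(53/2 − 13/8 − 315/8) = -29/4, so the L-coordinate is 1/4.
[KLN] = ½·((-4)·(-35/2−(11/8)) + (23/2)·(11/8−7) + (-13/8)·(7−(-35/2))) = ½·(151/2 − 1035/16 − 637/16) = -29/2, so the M-coordinate is 1/2.

(1/4, 1/4, 1/2)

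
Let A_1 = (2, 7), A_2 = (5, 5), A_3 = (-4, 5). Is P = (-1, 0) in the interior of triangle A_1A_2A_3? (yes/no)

no

Barycentric coordinates of P: (-5/2, 2, 3/2).
The three coordinates are negative, positive, positive; a point is interior exactly when all three are positive.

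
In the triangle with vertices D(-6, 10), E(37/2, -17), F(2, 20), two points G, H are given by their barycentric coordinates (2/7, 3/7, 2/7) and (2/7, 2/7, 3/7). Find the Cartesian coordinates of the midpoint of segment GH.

Barycentric coordinates of the midpoint are the average: (2/7, 5/14, 5/14).
Converting: (2/7)·D + (5/14)·E + (5/14)·F = (157/28, 55/14).

(157/28, 55/14)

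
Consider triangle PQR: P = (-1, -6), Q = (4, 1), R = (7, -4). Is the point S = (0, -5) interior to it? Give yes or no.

yes

Barycentric coordinates of S: (19/23, 3/23, 1/23).
The three coordinates are positive, positive, positive; a point is interior exactly when all three are positive.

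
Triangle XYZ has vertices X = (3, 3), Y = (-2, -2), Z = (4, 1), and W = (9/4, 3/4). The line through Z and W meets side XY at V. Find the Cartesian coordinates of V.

(1/2, 1/2)

Barycentric coordinates of W with respect to XYZ: (1/4, 1/4, 1/2).
On side XY the Z-coordinate is zero; dropping W's Z-weight 1/2 and renormalizing the remaining 1/4 : 1/4 gives weights 1/2, 1/2 on X, Y.
V = (1/2)·(3, 3) + (1/2)·(-2, -2) = (1/2, 1/2).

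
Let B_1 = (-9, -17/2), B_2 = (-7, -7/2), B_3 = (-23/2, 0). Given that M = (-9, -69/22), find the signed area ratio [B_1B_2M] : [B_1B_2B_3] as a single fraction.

[B_1B_2B_3] = ½·((-9)·(-7/2−0) + (-7)·(0−(-17/2)) + (-23/2)·(-17/2−(-7/2))) = ½·(63/2 − 119/2 + 115/2) = 59/4.
[B_1B_2M] = ½·((-9)·(-7/2−(-69/22)) + (-7)·(-69/22−(-17/2)) + (-9)·(-17/2−(-7/2))) = ½·(36/11 − 413/11 + 45) = 59/11, so the ratio is (59/11)/(59/4) = 4/11.

4/11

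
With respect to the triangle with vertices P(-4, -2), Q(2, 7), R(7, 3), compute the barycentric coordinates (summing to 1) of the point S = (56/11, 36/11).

Signed area of the reference triangle: [PQR] = ½·((-4)·(7−3) + 2·(3−(-2)) + 7·(-2−7)) = ½·(-16 + 10 − 63) = -69/2.
[SQR] = ½·((56/11)·(7−3) + 2·(3−(36/11)) + 7·(36/11−7)) = ½·(224/11 − 6/11 − 287/11) = -69/22, so the P-coordinate is (-69/22)/(-69/2) = 1/11.
[PSR] = ½·((-4)·(36/11−3) + (56/11)·(3−(-2)) + 7·(-2−(36/11))) = ½·(-12/11 + 280/11 − 406/11) = -69/11, so the Q-coordinate is 2/11.
[PQS] = ½·((-4)·(7−(36/11)) + 2·(36/11−(-2)) + (56/11)·(-2−7)) = ½·(-164/11 + 116/11 − 504/11) = -276/11, so the R-coordinate is 8/11.
Check: 1/11 + 2/11 + 8/11 = 1.

(1/11, 2/11, 8/11)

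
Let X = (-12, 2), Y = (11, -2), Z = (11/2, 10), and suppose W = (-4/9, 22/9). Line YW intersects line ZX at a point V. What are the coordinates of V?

Barycentric coordinates of W with respect to XYZ: (4/9, 1/3, 2/9).
On side ZX the Y-coordinate is zero; dropping W's Y-weight 1/3 and renormalizing the remaining 2/9 : 4/9 gives weights 1/3, 2/3 on Z, X.
V = (1/3)·(11/2, 10) + (2/3)·(-12, 2) = (-37/6, 14/3).

(-37/6, 14/3)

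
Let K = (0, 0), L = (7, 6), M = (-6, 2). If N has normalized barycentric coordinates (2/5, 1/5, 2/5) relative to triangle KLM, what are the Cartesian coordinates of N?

(-1, 2)

N = (2/5)·K + (1/5)·L + (2/5)·M.
x-coordinate: (2/5)·0 + (1/5)·7 + (2/5)·(-6) = -1.
y-coordinate: (2/5)·0 + (1/5)·6 + (2/5)·2 = 2.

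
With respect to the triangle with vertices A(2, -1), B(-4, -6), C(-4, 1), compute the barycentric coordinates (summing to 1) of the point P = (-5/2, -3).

(1/4, 1/2, 1/4)

Signed area of the reference triangle: [ABC] = ½·(2·(-6−1) + (-4)·(1−(-1)) + (-4)·(-1−(-6))) = ½·(-14 − 8 − 20) = -21.
[PBC] = ½·((-5/2)·(-6−1) + (-4)·(1−(-3)) + (-4)·(-3−(-6))) = ½·(35/2 − 16 − 12) = -21/4, so the A-coordinate is (-21/4)/(-21) = 1/4.
[APC] = ½·(2·(-3−1) + (-5/2)·(1−(-1)) + (-4)·(-1−(-3))) = ½·(-8 − 5 − 8) = -21/2, so the B-coordinate is 1/2.
[ABP] = ½·(2·(-6−(-3)) + (-4)·(-3−(-1)) + (-5/2)·(-1−(-6))) = ½·(-6 + 8 − 25/2) = -21/4, so the C-coordinate is 1/4.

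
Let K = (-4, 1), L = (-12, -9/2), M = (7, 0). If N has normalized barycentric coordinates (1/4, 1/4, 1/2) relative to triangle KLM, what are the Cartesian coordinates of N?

N = (1/4)·K + (1/4)·L + (1/2)·M.
x-coordinate: (1/4)·(-4) + (1/4)·(-12) + (1/2)·7 = -1/2.
y-coordinate: (1/4)·1 + (1/4)·(-9/2) + (1/2)·0 = -7/8.

(-1/2, -7/8)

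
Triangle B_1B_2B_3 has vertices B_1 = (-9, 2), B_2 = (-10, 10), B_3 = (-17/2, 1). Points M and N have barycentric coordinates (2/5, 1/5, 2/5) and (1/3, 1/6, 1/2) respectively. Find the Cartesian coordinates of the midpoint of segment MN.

Barycentric coordinates of the midpoint are the average: (11/30, 11/60, 9/20).
Converting: (11/30)·B_1 + (11/60)·B_2 + (9/20)·B_3 = (-215/24, 181/60).

(-215/24, 181/60)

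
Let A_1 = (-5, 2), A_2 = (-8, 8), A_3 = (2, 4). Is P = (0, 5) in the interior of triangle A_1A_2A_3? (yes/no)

no

Barycentric coordinates of P: (-1/24, 11/48, 13/16).
The three coordinates are negative, positive, positive; a point is interior exactly when all three are positive.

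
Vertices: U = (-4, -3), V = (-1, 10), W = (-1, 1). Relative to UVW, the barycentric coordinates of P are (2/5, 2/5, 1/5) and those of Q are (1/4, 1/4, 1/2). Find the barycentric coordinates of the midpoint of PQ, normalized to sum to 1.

(13/40, 13/40, 7/20)

Since both coordinate triples sum to 1, the midpoint's barycentrics are the componentwise average.
(2/5+1/4)/2 = 13/40; similarly 13/40 and 7/20.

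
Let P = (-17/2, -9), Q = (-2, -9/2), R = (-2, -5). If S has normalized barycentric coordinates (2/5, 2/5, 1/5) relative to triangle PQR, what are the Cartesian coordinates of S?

S = (2/5)·P + (2/5)·Q + (1/5)·R.
x-coordinate: (2/5)·(-17/2) + (2/5)·(-2) + (1/5)·(-2) = -23/5.
y-coordinate: (2/5)·(-9) + (2/5)·(-9/2) + (1/5)·(-5) = -32/5.

(-23/5, -32/5)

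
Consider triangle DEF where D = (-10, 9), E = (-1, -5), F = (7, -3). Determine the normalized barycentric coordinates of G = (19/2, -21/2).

(-1/2, 3/4, 3/4)

Signed area of the reference triangle: [DEF] = ½·((-10)·(-5−(-3)) + (-1)·(-3−9) + 7·(9−(-5))) = ½·(20 + 12 + 98) = 65.
[GEF] = ½·((19/2)·(-5−(-3)) + (-1)·(-3−(-21/2)) + 7·(-21/2−(-5))) = ½·(-19 − 15/2 − 77/2) = -65/2, so the D-coordinate is (-65/2)/65 = -1/2.
[DGF] = ½·((-10)·(-21/2−(-3)) + (19/2)·(-3−9) + 7·(9−(-21/2))) = ½·(75 − 114 + 273/2) = 195/4, so the E-coordinate is 3/4.
[DEG] = ½·((-10)·(-5−(-21/2)) + (-1)·(-21/2−9) + (19/2)·(9−(-5))) = ½·(-55 + 39/2 + 133) = 195/4, so the F-coordinate is 3/4.
Check: -1/2 + 3/4 + 3/4 = 1.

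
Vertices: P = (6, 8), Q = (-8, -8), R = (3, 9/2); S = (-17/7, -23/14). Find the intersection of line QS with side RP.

(5, 41/6)

Barycentric coordinates of S with respect to PQR: (2/7, 4/7, 1/7).
On side RP the Q-coordinate is zero; dropping S's Q-weight 4/7 and renormalizing the remaining 1/7 : 2/7 gives weights 1/3, 2/3 on R, P.
T = (1/3)·(3, 9/2) + (2/3)·(6, 8) = (5, 41/6).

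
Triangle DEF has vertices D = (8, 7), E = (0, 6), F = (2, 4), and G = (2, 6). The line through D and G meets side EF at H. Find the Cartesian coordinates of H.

Barycentric coordinates of G with respect to DEF: (2/9, 2/3, 1/9).
On side EF the D-coordinate is zero; dropping G's D-weight 2/9 and renormalizing the remaining 2/3 : 1/9 gives weights 6/7, 1/7 on E, F.
H = (6/7)·(0, 6) + (1/7)·(2, 4) = (2/7, 40/7).

(2/7, 40/7)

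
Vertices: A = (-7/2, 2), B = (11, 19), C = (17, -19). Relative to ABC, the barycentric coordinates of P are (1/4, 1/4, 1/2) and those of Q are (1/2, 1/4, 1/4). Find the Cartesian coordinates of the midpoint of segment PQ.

(125/16, -13/8)

Barycentric coordinates of the midpoint are the average: (3/8, 1/4, 3/8).
Converting: (3/8)·A + (1/4)·B + (3/8)·C = (125/16, -13/8).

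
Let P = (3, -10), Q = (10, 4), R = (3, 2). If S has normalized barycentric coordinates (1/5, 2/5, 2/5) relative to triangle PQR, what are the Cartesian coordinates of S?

(29/5, 2/5)

S = (1/5)·P + (2/5)·Q + (2/5)·R.
x-coordinate: (1/5)·3 + (2/5)·10 + (2/5)·3 = 29/5.
y-coordinate: (1/5)·(-10) + (2/5)·4 + (2/5)·2 = 2/5.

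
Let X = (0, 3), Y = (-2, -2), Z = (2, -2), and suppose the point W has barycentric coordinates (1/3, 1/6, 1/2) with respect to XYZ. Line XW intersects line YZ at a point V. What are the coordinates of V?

Line XW meets YZ where the X-coordinate vanishes; zeroing W's X-weight and renormalizing leaves Y, Z-weights 1/6 : 1/2 → (1/4, 3/4).
So V = (1/4)·Y + (3/4)·Z = (1, -2).

(1, -2)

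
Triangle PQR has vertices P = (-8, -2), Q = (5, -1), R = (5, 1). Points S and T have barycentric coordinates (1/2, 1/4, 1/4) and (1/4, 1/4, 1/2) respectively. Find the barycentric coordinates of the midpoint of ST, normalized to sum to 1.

(3/8, 1/4, 3/8)

Since both coordinate triples sum to 1, the midpoint's barycentrics are the componentwise average.
(1/2+1/4)/2 = 3/8; similarly 1/4 and 3/8.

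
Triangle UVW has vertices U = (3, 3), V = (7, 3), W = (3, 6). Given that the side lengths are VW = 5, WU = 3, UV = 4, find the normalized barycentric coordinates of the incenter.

(5/12, 1/4, 1/3)

The incenter has barycentric coordinates proportional to the opposite side lengths: (5 : 3 : 4).
Normalizing by 5+3+4 = 12 gives (5/12, 1/4, 1/3).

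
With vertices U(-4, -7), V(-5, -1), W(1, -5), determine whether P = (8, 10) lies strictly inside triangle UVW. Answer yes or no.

Barycentric coordinates of P: (-59/16, 61/32, 89/32).
The three coordinates are negative, positive, positive; a point is interior exactly when all three are positive.

no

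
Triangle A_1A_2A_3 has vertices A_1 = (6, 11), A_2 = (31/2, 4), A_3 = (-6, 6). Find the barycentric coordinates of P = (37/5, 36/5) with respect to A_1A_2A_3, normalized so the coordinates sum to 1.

Signed area of the reference triangle: [A_1A_2A_3] = ½·(6·(4−6) + (31/2)·(6−11) + (-6)·(11−4)) = ½·(-12 − 155/2 − 42) = -263/4.
[PA_2A_3] = ½·((37/5)·(4−6) + (31/2)·(6−(36/5)) + (-6)·(36/5−4)) = ½·(-74/5 − 93/5 − 96/5) = -263/10, so the A_1-coordinate is (-263/10)/(-263/4) = 2/5.
[A_1PA_3] = ½·(6·(36/5−6) + (37/5)·(6−11) + (-6)·(11−(36/5))) = ½·(36/5 − 37 − 114/5) = -263/10, so the A_2-coordinate is 2/5.
[A_1A_2P] = ½·(6·(4−(36/5)) + (31/2)·(36/5−11) + (37/5)·(11−4)) = ½·(-96/5 − 589/10 + 259/5) = -263/20, so the A_3-coordinate is 1/5.
Check: 2/5 + 2/5 + 1/5 = 1.

(2/5, 2/5, 1/5)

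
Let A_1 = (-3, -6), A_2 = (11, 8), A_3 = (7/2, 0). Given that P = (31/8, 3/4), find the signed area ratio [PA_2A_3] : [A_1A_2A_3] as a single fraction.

3/8

[A_1A_2A_3] = ½·((-3)·(8−0) + 11·(0−(-6)) + (7/2)·(-6−8)) = ½·(-24 + 66 − 49) = -7/2.
[PA_2A_3] = ½·((31/8)·(8−0) + 11·(0−(3/4)) + (7/2)·(3/4−8)) = ½·(31 − 33/4 − 203/8) = -21/16, so the ratio is (-21/16)/(-7/2) = 3/8.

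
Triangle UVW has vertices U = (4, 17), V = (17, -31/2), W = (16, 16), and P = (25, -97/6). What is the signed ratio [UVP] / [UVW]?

[UVW] = ½·(4·(-31/2−16) + 17·(16−17) + 16·(17−(-31/2))) = ½·(-126 − 17 + 520) = 377/2.
[UVP] = ½·(4·(-31/2−(-97/6)) + 17·(-97/6−17) + 25·(17−(-31/2))) = ½·(8/3 − 3383/6 + 1625/2) = 377/3, so the ratio is (377/3)/(377/2) = 2/3.

2/3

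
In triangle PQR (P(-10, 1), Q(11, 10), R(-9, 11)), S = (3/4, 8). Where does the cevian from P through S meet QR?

(13/3, 31/3)

Barycentric coordinates of S with respect to PQR: (1/4, 1/2, 1/4).
On side QR the P-coordinate is zero; dropping S's P-weight 1/4 and renormalizing the remaining 1/2 : 1/4 gives weights 2/3, 1/3 on Q, R.
T = (2/3)·(11, 10) + (1/3)·(-9, 11) = (13/3, 31/3).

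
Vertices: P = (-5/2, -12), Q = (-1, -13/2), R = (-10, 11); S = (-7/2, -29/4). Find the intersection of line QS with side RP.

Barycentric coordinates of S with respect to PQR: (2/3, 1/6, 1/6).
On side RP the Q-coordinate is zero; dropping S's Q-weight 1/6 and renormalizing the remaining 1/6 : 2/3 gives weights 1/5, 4/5 on R, P.
T = (1/5)·(-10, 11) + (4/5)·(-5/2, -12) = (-4, -37/5).

(-4, -37/5)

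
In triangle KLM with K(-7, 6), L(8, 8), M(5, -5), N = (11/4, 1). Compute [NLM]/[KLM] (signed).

[KLM] = ½·((-7)·(8−(-5)) + 8·(-5−6) + 5·(6−8)) = ½·(-91 − 88 − 10) = -189/2.
[NLM] = ½·((11/4)·(8−(-5)) + 8·(-5−1) + 5·(1−8)) = ½·(143/4 − 48 − 35) = -189/8, so the ratio is (-189/8)/(-189/2) = 1/4.

1/4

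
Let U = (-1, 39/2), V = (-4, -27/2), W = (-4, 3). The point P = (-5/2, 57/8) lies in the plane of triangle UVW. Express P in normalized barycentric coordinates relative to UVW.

(1/2, 1/4, 1/4)

Signed area of the reference triangle: [UVW] = ½·((-1)·(-27/2−3) + (-4)·(3−(39/2)) + (-4)·(39/2−(-27/2))) = ½·(33/2 + 66 − 132) = -99/4.
[PVW] = ½·((-5/2)·(-27/2−3) + (-4)·(3−(57/8)) + (-4)·(57/8−(-27/2))) = ½·(165/4 + 33/2 − 165/2) = -99/8, so the U-coordinate is (-99/8)/(-99/4) = 1/2.
[UPW] = ½·((-1)·(57/8−3) + (-5/2)·(3−(39/2)) + (-4)·(39/2−(57/8))) = ½·(-33/8 + 165/4 − 99/2) = -99/16, so the V-coordinate is 1/4.
[UVP] = ½·((-1)·(-27/2−(57/8)) + (-4)·(57/8−(39/2)) + (-5/2)·(39/2−(-27/2))) = ½·(165/8 + 99/2 − 165/2) = -99/16, so the W-coordinate is 1/4.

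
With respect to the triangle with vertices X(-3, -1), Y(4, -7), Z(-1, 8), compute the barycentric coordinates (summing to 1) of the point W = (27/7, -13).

Signed area of the reference triangle: [XYZ] = ½·((-3)·(-7−8) + 4·(8−(-1)) + (-1)·(-1−(-7))) = ½·(45 + 36 − 6) = 75/2.
[WYZ] = ½·((27/7)·(-7−8) + 4·(8−(-13)) + (-1)·(-13−(-7))) = ½·(-405/7 + 84 + 6) = 225/14, so the X-coordinate is (225/14)/(75/2) = 3/7.
[XWZ] = ½·((-3)·(-13−8) + (27/7)·(8−(-1)) + (-1)·(-1−(-13))) = ½·(63 + 243/7 − 12) = 300/7, so the Y-coordinate is 8/7.
[XYW] = ½·((-3)·(-7−(-13)) + 4·(-13−(-1)) + (27/7)·(-1−(-7))) = ½·(-18 − 48 + 162/7) = -150/7, so the Z-coordinate is -4/7.
Check: 3/7 + 8/7 − 4/7 = 1.

(3/7, 8/7, -4/7)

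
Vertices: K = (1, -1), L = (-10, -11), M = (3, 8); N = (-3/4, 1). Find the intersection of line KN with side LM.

Barycentric coordinates of N with respect to KLM: (1/4, 1/4, 1/2).
On side LM the K-coordinate is zero; dropping N's K-weight 1/4 and renormalizing the remaining 1/4 : 1/2 gives weights 1/3, 2/3 on L, M.
J = (1/3)·(-10, -11) + (2/3)·(3, 8) = (-4/3, 5/3).

(-4/3, 5/3)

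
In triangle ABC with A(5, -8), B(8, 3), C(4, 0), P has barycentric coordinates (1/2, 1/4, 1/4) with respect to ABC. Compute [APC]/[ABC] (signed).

1/4

The signed ratio [APC]/[ABC] equals the barycentric coordinate of P at vertex B, which is 1/4.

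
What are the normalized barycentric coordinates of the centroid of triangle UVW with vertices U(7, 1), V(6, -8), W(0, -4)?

The centroid is the average of the vertices, so each weight is 1/3.

(1/3, 1/3, 1/3)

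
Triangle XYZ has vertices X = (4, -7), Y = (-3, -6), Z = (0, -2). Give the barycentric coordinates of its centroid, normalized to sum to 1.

(1/3, 1/3, 1/3)

The centroid is the average of the vertices, so each weight is 1/3.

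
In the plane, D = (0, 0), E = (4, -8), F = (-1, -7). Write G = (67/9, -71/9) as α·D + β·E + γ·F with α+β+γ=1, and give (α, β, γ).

Signed area of the reference triangle: [DEF] = ½·(0·(-8−(-7)) + 4·(-7−0) + (-1)·(0−(-8))) = ½·(0 − 28 − 8) = -18.
[GEF] = ½·((67/9)·(-8−(-7)) + 4·(-7−(-71/9)) + (-1)·(-71/9−(-8))) = ½·(-67/9 + 32/9 − 1/9) = -2, so the D-coordinate is (-2)/(-18) = 1/9.
[DGF] = ½·(0·(-71/9−(-7)) + (67/9)·(-7−0) + (-1)·(0−(-71/9))) = ½·(0 − 469/9 − 71/9) = -30, so the E-coordinate is 5/3.
[DEG] = ½·(0·(-8−(-71/9)) + 4·(-71/9−0) + (67/9)·(0−(-8))) = ½·(0 − 284/9 + 536/9) = 14, so the F-coordinate is -7/9.
Check: 1/9 + 5/3 − 7/9 = 1.

(1/9, 5/3, -7/9)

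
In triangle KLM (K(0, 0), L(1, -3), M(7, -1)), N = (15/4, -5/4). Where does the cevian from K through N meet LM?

(5, -5/3)

Barycentric coordinates of N with respect to KLM: (1/4, 1/4, 1/2).
On side LM the K-coordinate is zero; dropping N's K-weight 1/4 and renormalizing the remaining 1/4 : 1/2 gives weights 1/3, 2/3 on L, M.
J = (1/3)·(1, -3) + (2/3)·(7, -1) = (5, -5/3).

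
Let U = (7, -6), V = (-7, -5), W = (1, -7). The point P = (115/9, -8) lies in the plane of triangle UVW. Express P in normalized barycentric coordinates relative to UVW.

Signed area of the reference triangle: [UVW] = ½·(7·(-5−(-7)) + (-7)·(-7−(-6)) + 1·(-6−(-5))) = ½·(14 + 7 − 1) = 10.
[PVW] = ½·((115/9)·(-5−(-7)) + (-7)·(-7−(-8)) + 1·(-8−(-5))) = ½·(230/9 − 7 − 3) = 70/9, so the U-coordinate is (70/9)/10 = 7/9.
[UPW] = ½·(7·(-8−(-7)) + (115/9)·(-7−(-6)) + 1·(-6−(-8))) = ½·(-7 − 115/9 + 2) = -80/9, so the V-coordinate is -8/9.
[UVP] = ½·(7·(-5−(-8)) + (-7)·(-8−(-6)) + (115/9)·(-6−(-5))) = ½·(21 + 14 − 115/9) = 100/9, so the W-coordinate is 10/9.

(7/9, -8/9, 10/9)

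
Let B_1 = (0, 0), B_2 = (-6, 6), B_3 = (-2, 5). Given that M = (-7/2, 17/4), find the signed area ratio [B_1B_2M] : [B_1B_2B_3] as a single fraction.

[B_1B_2B_3] = ½·(0·(6−5) + (-6)·(5−0) + (-2)·(0−6)) = ½·(0 − 30 + 12) = -9.
[B_1B_2M] = ½·(0·(6−(17/4)) + (-6)·(17/4−0) + (-7/2)·(0−6)) = ½·(0 − 51/2 + 21) = -9/4, so the ratio is (-9/4)/(-9) = 1/4.

1/4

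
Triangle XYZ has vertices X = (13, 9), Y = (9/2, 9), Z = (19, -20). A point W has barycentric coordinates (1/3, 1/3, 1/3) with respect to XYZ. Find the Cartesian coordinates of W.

W = (1/3)·X + (1/3)·Y + (1/3)·Z.
x-coordinate: (1/3)·13 + (1/3)·(9/2) + (1/3)·19 = 73/6.
y-coordinate: (1/3)·9 + (1/3)·9 + (1/3)·(-20) = -2/3.

(73/6, -2/3)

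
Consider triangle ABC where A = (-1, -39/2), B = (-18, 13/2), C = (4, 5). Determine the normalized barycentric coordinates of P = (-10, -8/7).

Signed area of the reference triangle: [ABC] = ½·((-1)·(13/2−5) + (-18)·(5−(-39/2)) + 4·(-39/2−(13/2))) = ½·(-3/2 − 441 − 104) = -1093/4.
[PBC] = ½·((-10)·(13/2−5) + (-18)·(5−(-8/7)) + 4·(-8/7−(13/2))) = ½·(-15 − 774/7 − 214/7) = -1093/14, so the A-coordinate is (-1093/14)/(-1093/4) = 2/7.
[APC] = ½·((-1)·(-8/7−5) + (-10)·(5−(-39/2)) + 4·(-39/2−(-8/7))) = ½·(43/7 − 245 − 514/7) = -1093/7, so the B-coordinate is 4/7.
[ABP] = ½·((-1)·(13/2−(-8/7)) + (-18)·(-8/7−(-39/2)) + (-10)·(-39/2−(13/2))) = ½·(-107/14 − 2313/7 + 260) = -1093/28, so the C-coordinate is 1/7.

(2/7, 4/7, 1/7)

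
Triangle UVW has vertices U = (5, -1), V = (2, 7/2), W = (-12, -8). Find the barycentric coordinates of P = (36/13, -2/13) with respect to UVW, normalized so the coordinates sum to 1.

(8/13, 4/13, 1/13)

Signed area of the reference triangle: [UVW] = ½·(5·(7/2−(-8)) + 2·(-8−(-1)) + (-12)·(-1−(7/2))) = ½·(115/2 − 14 + 54) = 195/4.
[PVW] = ½·((36/13)·(7/2−(-8)) + 2·(-8−(-2/13)) + (-12)·(-2/13−(7/2))) = ½·(414/13 − 204/13 + 570/13) = 30, so the U-coordinate is 30/(195/4) = 8/13.
[UPW] = ½·(5·(-2/13−(-8)) + (36/13)·(-8−(-1)) + (-12)·(-1−(-2/13))) = ½·(510/13 − 252/13 + 132/13) = 15, so the V-coordinate is 4/13.
[UVP] = ½·(5·(7/2−(-2/13)) + 2·(-2/13−(-1)) + (36/13)·(-1−(7/2))) = ½·(475/26 + 22/13 − 162/13) = 15/4, so the W-coordinate is 1/13.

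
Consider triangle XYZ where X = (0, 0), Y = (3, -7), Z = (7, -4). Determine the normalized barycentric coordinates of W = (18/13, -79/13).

(3/13, 1, -3/13)

Signed area of the reference triangle: [XYZ] = ½·(0·(-7−(-4)) + 3·(-4−0) + 7·(0−(-7))) = ½·(0 − 12 + 49) = 37/2.
[WYZ] = ½·((18/13)·(-7−(-4)) + 3·(-4−(-79/13)) + 7·(-79/13−(-7))) = ½·(-54/13 + 81/13 + 84/13) = 111/26, so the X-coordinate is (111/26)/(37/2) = 3/13.
[XWZ] = ½·(0·(-79/13−(-4)) + (18/13)·(-4−0) + 7·(0−(-79/13))) = ½·(0 − 72/13 + 553/13) = 37/2, so the Y-coordinate is 1.
[XYW] = ½·(0·(-7−(-79/13)) + 3·(-79/13−0) + (18/13)·(0−(-7))) = ½·(0 − 237/13 + 126/13) = -111/26, so the Z-coordinate is -3/13.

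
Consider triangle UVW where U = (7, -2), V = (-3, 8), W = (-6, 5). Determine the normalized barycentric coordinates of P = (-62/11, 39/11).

Signed area of the reference triangle: [UVW] = ½·(7·(8−5) + (-3)·(5−(-2)) + (-6)·(-2−8)) = ½·(21 − 21 + 60) = 30.
[PVW] = ½·((-62/11)·(8−5) + (-3)·(5−(39/11)) + (-6)·(39/11−8)) = ½·(-186/11 − 48/11 + 294/11) = 30/11, so the U-coordinate is (30/11)/30 = 1/11.
[UPW] = ½·(7·(39/11−5) + (-62/11)·(5−(-2)) + (-6)·(-2−(39/11))) = ½·(-112/11 − 434/11 + 366/11) = -90/11, so the V-coordinate is -3/11.
[UVP] = ½·(7·(8−(39/11)) + (-3)·(39/11−(-2)) + (-62/11)·(-2−8)) = ½·(343/11 − 183/11 + 620/11) = 390/11, so the W-coordinate is 13/11.
Check: 1/11 − 3/11 + 13/11 = 1.

(1/11, -3/11, 13/11)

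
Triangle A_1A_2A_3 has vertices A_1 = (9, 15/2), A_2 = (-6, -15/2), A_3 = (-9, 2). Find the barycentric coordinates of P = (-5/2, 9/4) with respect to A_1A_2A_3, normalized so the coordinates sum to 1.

(1/3, 1/6, 1/2)

Signed area of the reference triangle: [A_1A_2A_3] = ½·(9·(-15/2−2) + (-6)·(2−(15/2)) + (-9)·(15/2−(-15/2))) = ½·(-171/2 + 33 − 135) = -375/4.
[PA_2A_3] = ½·((-5/2)·(-15/2−2) + (-6)·(2−(9/4)) + (-9)·(9/4−(-15/2))) = ½·(95/4 + 3/2 − 351/4) = -125/4, so the A_1-coordinate is (-125/4)/(-375/4) = 1/3.
[A_1PA_3] = ½·(9·(9/4−2) + (-5/2)·(2−(15/2)) + (-9)·(15/2−(9/4))) = ½·(9/4 + 55/4 − 189/4) = -125/8, so the A_2-coordinate is 1/6.
[A_1A_2P] = ½·(9·(-15/2−(9/4)) + (-6)·(9/4−(15/2)) + (-5/2)·(15/2−(-15/2))) = ½·(-351/4 + 63/2 − 75/2) = -375/8, so the A_3-coordinate is 1/2.
Check: 1/3 + 1/6 + 1/2 = 1.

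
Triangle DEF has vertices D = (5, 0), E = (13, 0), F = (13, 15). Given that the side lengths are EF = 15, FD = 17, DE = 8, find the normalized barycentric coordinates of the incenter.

The incenter has barycentric coordinates proportional to the opposite side lengths: (15 : 17 : 8).
Normalizing by 15+17+8 = 40 gives (3/8, 17/40, 1/5).

(3/8, 17/40, 1/5)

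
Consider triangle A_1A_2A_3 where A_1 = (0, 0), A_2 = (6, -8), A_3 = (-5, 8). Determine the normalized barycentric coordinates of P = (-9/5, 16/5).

(1/5, 1/5, 3/5)

Signed area of the reference triangle: [A_1A_2A_3] = ½·(0·(-8−8) + 6·(8−0) + (-5)·(0−(-8))) = ½·(0 + 48 − 40) = 4.
[PA_2A_3] = ½·((-9/5)·(-8−8) + 6·(8−(16/5)) + (-5)·(16/5−(-8))) = ½·(144/5 + 144/5 − 56) = 4/5, so the A_1-coordinate is (4/5)/4 = 1/5.
[A_1PA_3] = ½·(0·(16/5−8) + (-9/5)·(8−0) + (-5)·(0−(16/5))) = ½·(0 − 72/5 + 16) = 4/5, so the A_2-coordinate is 1/5.
[A_1A_2P] = ½·(0·(-8−(16/5)) + 6·(16/5−0) + (-9/5)·(0−(-8))) = ½·(0 + 96/5 − 72/5) = 12/5, so the A_3-coordinate is 3/5.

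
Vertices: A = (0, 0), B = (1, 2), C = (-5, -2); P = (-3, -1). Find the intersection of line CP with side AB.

(1/3, 2/3)

Barycentric coordinates of P with respect to ABC: (1/4, 1/8, 5/8).
On side AB the C-coordinate is zero; dropping P's C-weight 5/8 and renormalizing the remaining 1/4 : 1/8 gives weights 2/3, 1/3 on A, B.
Q = (2/3)·(0, 0) + (1/3)·(1, 2) = (1/3, 2/3).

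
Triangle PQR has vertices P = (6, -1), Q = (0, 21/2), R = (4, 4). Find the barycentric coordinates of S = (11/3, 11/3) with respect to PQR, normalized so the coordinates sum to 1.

(1/2, 1/3, 1/6)

Signed area of the reference triangle: [PQR] = ½·(6·(21/2−4) + 0·(4−(-1)) + 4·(-1−(21/2))) = ½·(39 + 0 − 46) = -7/2.
[SQR] = ½·((11/3)·(21/2−4) + 0·(4−(11/3)) + 4·(11/3−(21/2))) = ½·(143/6 + 0 − 82/3) = -7/4, so the P-coordinate is (-7/4)/(-7/2) = 1/2.
[PSR] = ½·(6·(11/3−4) + (11/3)·(4−(-1)) + 4·(-1−(11/3))) = ½·(-2 + 55/3 − 56/3) = -7/6, so the Q-coordinate is 1/3.
[PQS] = ½·(6·(21/2−(11/3)) + 0·(11/3−(-1)) + (11/3)·(-1−(21/2))) = ½·(41 + 0 − 253/6) = -7/12, so the R-coordinate is 1/6.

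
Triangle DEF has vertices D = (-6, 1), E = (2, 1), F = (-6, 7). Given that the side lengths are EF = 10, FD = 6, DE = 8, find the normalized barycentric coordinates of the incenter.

(5/12, 1/4, 1/3)

The incenter has barycentric coordinates proportional to the opposite side lengths: (10 : 6 : 8).
Normalizing by 10+6+8 = 24 gives (5/12, 1/4, 1/3).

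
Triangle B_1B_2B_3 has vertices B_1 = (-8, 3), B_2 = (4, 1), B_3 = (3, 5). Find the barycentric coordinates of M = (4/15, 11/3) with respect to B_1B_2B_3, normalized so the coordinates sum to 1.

(4/15, 1/5, 8/15)

Signed area of the reference triangle: [B_1B_2B_3] = ½·((-8)·(1−5) + 4·(5−3) + 3·(3−1)) = ½·(32 + 8 + 6) = 23.
[MB_2B_3] = ½·((4/15)·(1−5) + 4·(5−(11/3)) + 3·(11/3−1)) = ½·(-16/15 + 16/3 + 8) = 92/15, so the B_1-coordinate is (92/15)/23 = 4/15.
[B_1MB_3] = ½·((-8)·(11/3−5) + (4/15)·(5−3) + 3·(3−(11/3))) = ½·(32/3 + 8/15 − 2) = 23/5, so the B_2-coordinate is 1/5.
[B_1B_2M] = ½·((-8)·(1−(11/3)) + 4·(11/3−3) + (4/15)·(3−1)) = ½·(64/3 + 8/3 + 8/15) = 184/15, so the B_3-coordinate is 8/15.
Check: 4/15 + 1/5 + 8/15 = 1.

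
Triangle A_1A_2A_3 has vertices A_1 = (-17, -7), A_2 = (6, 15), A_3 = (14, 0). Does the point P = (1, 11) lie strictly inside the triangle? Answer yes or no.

Barycentric coordinates of P: (107/521, 432/521, -18/521).
The three coordinates are positive, positive, negative; a point is interior exactly when all three are positive.

no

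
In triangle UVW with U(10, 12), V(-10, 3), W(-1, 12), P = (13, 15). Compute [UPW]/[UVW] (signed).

[UVW] = ½·(10·(3−12) + (-10)·(12−12) + (-1)·(12−3)) = ½·(-90 + 0 − 9) = -99/2.
[UPW] = ½·(10·(15−12) + 13·(12−12) + (-1)·(12−15)) = ½·(30 + 0 + 3) = 33/2, so the ratio is (33/2)/(-99/2) = -1/3.

-1/3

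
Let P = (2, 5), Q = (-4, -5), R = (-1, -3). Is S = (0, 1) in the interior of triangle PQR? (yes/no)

yes

Barycentric coordinates of S: (5/9, 2/9, 2/9).
The three coordinates are positive, positive, positive; a point is interior exactly when all three are positive.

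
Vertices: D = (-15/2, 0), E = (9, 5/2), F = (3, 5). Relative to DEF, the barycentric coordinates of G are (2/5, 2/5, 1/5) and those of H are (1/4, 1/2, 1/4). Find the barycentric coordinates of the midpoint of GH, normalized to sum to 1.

(13/40, 9/20, 9/40)

Since both coordinate triples sum to 1, the midpoint's barycentrics are the componentwise average.
(2/5+1/4)/2 = 13/40; similarly 9/20 and 9/40.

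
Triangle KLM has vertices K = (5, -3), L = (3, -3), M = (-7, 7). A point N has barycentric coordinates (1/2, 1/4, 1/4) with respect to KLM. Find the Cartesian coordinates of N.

N = (1/2)·K + (1/4)·L + (1/4)·M.
x-coordinate: (1/2)·5 + (1/4)·3 + (1/4)·(-7) = 3/2.
y-coordinate: (1/2)·(-3) + (1/4)·(-3) + (1/4)·7 = -1/2.

(3/2, -1/2)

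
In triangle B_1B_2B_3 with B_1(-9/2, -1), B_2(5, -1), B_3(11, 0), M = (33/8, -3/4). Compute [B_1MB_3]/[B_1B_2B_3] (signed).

1/2

[B_1B_2B_3] = ½·((-9/2)·(-1−0) + 5·(0−(-1)) + 11·(-1−(-1))) = ½·(9/2 + 5 + 0) = 19/4.
[B_1MB_3] = ½·((-9/2)·(-3/4−0) + (33/8)·(0−(-1)) + 11·(-1−(-3/4))) = ½·(27/8 + 33/8 − 11/4) = 19/8, so the ratio is (19/8)/(19/4) = 1/2.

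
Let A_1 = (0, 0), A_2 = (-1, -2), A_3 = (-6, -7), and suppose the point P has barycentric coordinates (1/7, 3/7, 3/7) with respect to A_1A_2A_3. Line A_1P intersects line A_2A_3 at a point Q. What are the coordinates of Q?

Line A_1P meets A_2A_3 where the A_1-coordinate vanishes; zeroing P's A_1-weight and renormalizing leaves A_2, A_3-weights 3/7 : 3/7 → (1/2, 1/2).
So Q = (1/2)·A_2 + (1/2)·A_3 = (-7/2, -9/2).

(-7/2, -9/2)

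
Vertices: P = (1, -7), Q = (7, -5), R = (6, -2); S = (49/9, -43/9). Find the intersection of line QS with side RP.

Barycentric coordinates of S with respect to PQR: (2/9, 5/9, 2/9).
On side RP the Q-coordinate is zero; dropping S's Q-weight 5/9 and renormalizing the remaining 2/9 : 2/9 gives weights 1/2, 1/2 on R, P.
T = (1/2)·(6, -2) + (1/2)·(1, -7) = (7/2, -9/2).

(7/2, -9/2)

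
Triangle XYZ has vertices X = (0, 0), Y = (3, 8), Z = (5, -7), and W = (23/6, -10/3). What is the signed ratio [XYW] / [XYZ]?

[XYZ] = ½·(0·(8−(-7)) + 3·(-7−0) + 5·(0−8)) = ½·(0 − 21 − 40) = -61/2.
[XYW] = ½·(0·(8−(-10/3)) + 3·(-10/3−0) + (23/6)·(0−8)) = ½·(0 − 10 − 92/3) = -61/3, so the ratio is (-61/3)/(-61/2) = 2/3.

2/3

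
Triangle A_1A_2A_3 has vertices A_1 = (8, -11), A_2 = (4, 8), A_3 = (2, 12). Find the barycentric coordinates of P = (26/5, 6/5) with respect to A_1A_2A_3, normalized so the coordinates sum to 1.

(2/5, 2/5, 1/5)

Signed area of the reference triangle: [A_1A_2A_3] = ½·(8·(8−12) + 4·(12−(-11)) + 2·(-11−8)) = ½·(-32 + 92 − 38) = 11.
[PA_2A_3] = ½·((26/5)·(8−12) + 4·(12−(6/5)) + 2·(6/5−8)) = ½·(-104/5 + 216/5 − 68/5) = 22/5, so the A_1-coordinate is (22/5)/11 = 2/5.
[A_1PA_3] = ½·(8·(6/5−12) + (26/5)·(12−(-11)) + 2·(-11−(6/5))) = ½·(-432/5 + 598/5 − 122/5) = 22/5, so the A_2-coordinate is 2/5.
[A_1A_2P] = ½·(8·(8−(6/5)) + 4·(6/5−(-11)) + (26/5)·(-11−8)) = ½·(272/5 + 244/5 − 494/5) = 11/5, so the A_3-coordinate is 1/5.
Check: 2/5 + 2/5 + 1/5 = 1.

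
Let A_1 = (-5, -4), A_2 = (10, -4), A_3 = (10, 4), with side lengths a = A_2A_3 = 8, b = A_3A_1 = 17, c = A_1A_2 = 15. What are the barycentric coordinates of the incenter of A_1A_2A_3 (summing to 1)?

The incenter has barycentric coordinates proportional to the opposite side lengths: (8 : 17 : 15).
Normalizing by 8+17+15 = 40 gives (1/5, 17/40, 3/8).

(1/5, 17/40, 3/8)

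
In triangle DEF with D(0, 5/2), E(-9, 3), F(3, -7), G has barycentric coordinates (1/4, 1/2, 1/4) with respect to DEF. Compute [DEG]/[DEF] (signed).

1/4

The signed ratio [DEG]/[DEF] equals the barycentric coordinate of G at vertex F, which is 1/4.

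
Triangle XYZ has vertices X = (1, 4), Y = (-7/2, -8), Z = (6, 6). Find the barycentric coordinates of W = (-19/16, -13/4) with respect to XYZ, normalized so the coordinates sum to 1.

Signed area of the reference triangle: [XYZ] = ½·(1·(-8−6) + (-7/2)·(6−4) + 6·(4−(-8))) = ½·(-14 − 7 + 72) = 51/2.
[WYZ] = ½·((-19/16)·(-8−6) + (-7/2)·(6−(-13/4)) + 6·(-13/4−(-8))) = ½·(133/8 − 259/8 + 57/2) = 51/8, so the X-coordinate is (51/8)/(51/2) = 1/4.
[XWZ] = ½·(1·(-13/4−6) + (-19/16)·(6−4) + 6·(4−(-13/4))) = ½·(-37/4 − 19/8 + 87/2) = 255/16, so the Y-coordinate is 5/8.
[XYW] = ½·(1·(-8−(-13/4)) + (-7/2)·(-13/4−4) + (-19/16)·(4−(-8))) = ½·(-19/4 + 203/8 − 57/4) = 51/16, so the Z-coordinate is 1/8.

(1/4, 5/8, 1/8)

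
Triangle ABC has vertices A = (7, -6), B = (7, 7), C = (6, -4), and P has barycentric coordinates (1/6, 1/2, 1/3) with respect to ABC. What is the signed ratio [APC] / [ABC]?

The signed ratio [APC]/[ABC] equals the barycentric coordinate of P at vertex B, which is 1/2.

1/2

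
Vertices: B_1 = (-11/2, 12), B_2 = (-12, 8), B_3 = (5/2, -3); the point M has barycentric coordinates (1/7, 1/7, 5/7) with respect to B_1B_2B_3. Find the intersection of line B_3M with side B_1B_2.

(-35/4, 10)

Line B_3M meets B_1B_2 where the B_3-coordinate vanishes; zeroing M's B_3-weight and renormalizing leaves B_1, B_2-weights 1/7 : 1/7 → (1/2, 1/2).
So N = (1/2)·B_1 + (1/2)·B_2 = (-35/4, 10).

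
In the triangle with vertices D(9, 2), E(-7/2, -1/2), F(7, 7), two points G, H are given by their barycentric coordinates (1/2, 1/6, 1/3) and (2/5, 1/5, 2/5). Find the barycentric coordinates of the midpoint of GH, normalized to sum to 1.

(9/20, 11/60, 11/30)

Since both coordinate triples sum to 1, the midpoint's barycentrics are the componentwise average.
(1/2+2/5)/2 = 9/20; similarly 11/60 and 11/30.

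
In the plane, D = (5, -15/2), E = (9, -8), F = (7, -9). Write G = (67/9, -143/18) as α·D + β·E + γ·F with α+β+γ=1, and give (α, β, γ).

Signed area of the reference triangle: [DEF] = ½·(5·(-8−(-9)) + 9·(-9−(-15/2)) + 7·(-15/2−(-8))) = ½·(5 − 27/2 + 7/2) = -5/2.
[GEF] = ½·((67/9)·(-8−(-9)) + 9·(-9−(-143/18)) + 7·(-143/18−(-8))) = ½·(67/9 − 19/2 + 7/18) = -5/6, so the D-coordinate is (-5/6)/(-5/2) = 1/3.
[DGF] = ½·(5·(-143/18−(-9)) + (67/9)·(-9−(-15/2)) + 7·(-15/2−(-143/18))) = ½·(95/18 − 67/6 + 28/9) = -25/18, so the E-coordinate is 5/9.
[DEG] = ½·(5·(-8−(-143/18)) + 9·(-143/18−(-15/2)) + (67/9)·(-15/2−(-8))) = ½·(-5/18 − 4 + 67/18) = -5/18, so the F-coordinate is 1/9.

(1/3, 5/9, 1/9)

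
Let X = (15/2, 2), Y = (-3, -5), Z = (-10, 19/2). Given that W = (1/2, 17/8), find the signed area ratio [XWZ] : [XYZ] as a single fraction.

1/4

[XYZ] = ½·((15/2)·(-5−(19/2)) + (-3)·(19/2−2) + (-10)·(2−(-5))) = ½·(-435/4 − 45/2 − 70) = -805/8.
[XWZ] = ½·((15/2)·(17/8−(19/2)) + (1/2)·(19/2−2) + (-10)·(2−(17/8))) = ½·(-885/16 + 15/4 + 5/4) = -805/32, so the ratio is (-805/32)/(-805/8) = 1/4.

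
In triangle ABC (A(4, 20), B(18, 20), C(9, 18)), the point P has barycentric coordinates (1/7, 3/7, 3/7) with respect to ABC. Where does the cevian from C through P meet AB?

(29/2, 20)

Line CP meets AB where the C-coordinate vanishes; zeroing P's C-weight and renormalizing leaves A, B-weights 1/7 : 3/7 → (1/4, 3/4).
So Q = (1/4)·A + (3/4)·B = (29/2, 20).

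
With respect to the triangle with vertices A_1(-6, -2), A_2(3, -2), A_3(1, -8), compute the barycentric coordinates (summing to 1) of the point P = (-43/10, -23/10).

Signed area of the reference triangle: [A_1A_2A_3] = ½·((-6)·(-2−(-8)) + 3·(-8−(-2)) + 1·(-2−(-2))) = ½·(-36 − 18 + 0) = -27.
[PA_2A_3] = ½·((-43/10)·(-2−(-8)) + 3·(-8−(-23/10)) + 1·(-23/10−(-2))) = ½·(-129/5 − 171/10 − 3/10) = -108/5, so the A_1-coordinate is (-108/5)/(-27) = 4/5.
[A_1PA_3] = ½·((-6)·(-23/10−(-8)) + (-43/10)·(-8−(-2)) + 1·(-2−(-23/10))) = ½·(-171/5 + 129/5 + 3/10) = -81/20, so the A_2-coordinate is 3/20.
[A_1A_2P] = ½·((-6)·(-2−(-23/10)) + 3·(-23/10−(-2)) + (-43/10)·(-2−(-2))) = ½·(-9/5 − 9/10 + 0) = -27/20, so the A_3-coordinate is 1/20.
Check: 4/5 + 3/20 + 1/20 = 1.

(4/5, 3/20, 1/20)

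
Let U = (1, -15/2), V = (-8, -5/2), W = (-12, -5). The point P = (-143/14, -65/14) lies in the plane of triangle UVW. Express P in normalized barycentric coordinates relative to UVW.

(1/14, 3/14, 5/7)

Signed area of the reference triangle: [UVW] = ½·(1·(-5/2−(-5)) + (-8)·(-5−(-15/2)) + (-12)·(-15/2−(-5/2))) = ½·(5/2 − 20 + 60) = 85/4.
[PVW] = ½·((-143/14)·(-5/2−(-5)) + (-8)·(-5−(-65/14)) + (-12)·(-65/14−(-5/2))) = ½·(-715/28 + 20/7 + 180/7) = 85/56, so the U-coordinate is (85/56)/(85/4) = 1/14.
[UPW] = ½·(1·(-65/14−(-5)) + (-143/14)·(-5−(-15/2)) + (-12)·(-15/2−(-65/14))) = ½·(5/14 − 715/28 + 240/7) = 255/56, so the V-coordinate is 3/14.
[UVP] = ½·(1·(-5/2−(-65/14)) + (-8)·(-65/14−(-15/2)) + (-143/14)·(-15/2−(-5/2))) = ½·(15/7 − 160/7 + 715/14) = 425/28, so the W-coordinate is 5/7.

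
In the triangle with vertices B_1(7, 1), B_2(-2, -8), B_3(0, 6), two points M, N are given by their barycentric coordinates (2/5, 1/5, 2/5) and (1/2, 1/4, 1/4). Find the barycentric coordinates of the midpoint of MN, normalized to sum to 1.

(9/20, 9/40, 13/40)

Since both coordinate triples sum to 1, the midpoint's barycentrics are the componentwise average.
(2/5+1/2)/2 = 9/20; similarly 9/40 and 13/40.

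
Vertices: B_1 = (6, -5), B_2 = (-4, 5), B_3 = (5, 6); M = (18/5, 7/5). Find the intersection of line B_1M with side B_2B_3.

(2, 17/3)

Barycentric coordinates of M with respect to B_1B_2B_3: (2/5, 1/5, 2/5).
On side B_2B_3 the B_1-coordinate is zero; dropping M's B_1-weight 2/5 and renormalizing the remaining 1/5 : 2/5 gives weights 1/3, 2/3 on B_2, B_3.
N = (1/3)·(-4, 5) + (2/3)·(5, 6) = (2, 17/3).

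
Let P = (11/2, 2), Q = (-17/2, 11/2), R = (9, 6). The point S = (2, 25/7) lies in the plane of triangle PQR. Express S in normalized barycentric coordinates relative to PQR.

(4/7, 2/7, 1/7)

Signed area of the reference triangle: [PQR] = ½·((11/2)·(11/2−6) + (-17/2)·(6−2) + 9·(2−(11/2))) = ½·(-11/4 − 34 − 63/2) = -273/8.
[SQR] = ½·(2·(11/2−6) + (-17/2)·(6−(25/7)) + 9·(25/7−(11/2))) = ½·(-1 − 289/14 − 243/14) = -39/2, so the P-coordinate is (-39/2)/(-273/8) = 4/7.
[PSR] = ½·((11/2)·(25/7−6) + 2·(6−2) + 9·(2−(25/7))) = ½·(-187/14 + 8 − 99/7) = -39/4, so the Q-coordinate is 2/7.
[PQS] = ½·((11/2)·(11/2−(25/7)) + (-17/2)·(25/7−2) + 2·(2−(11/2))) = ½·(297/28 − 187/14 − 7) = -39/8, so the R-coordinate is 1/7.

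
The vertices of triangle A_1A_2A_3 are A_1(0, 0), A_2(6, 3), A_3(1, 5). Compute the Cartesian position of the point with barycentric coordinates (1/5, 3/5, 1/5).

(19/5, 14/5)

P = (1/5)·A_1 + (3/5)·A_2 + (1/5)·A_3.
x-coordinate: (1/5)·0 + (3/5)·6 + (1/5)·1 = 19/5.
y-coordinate: (1/5)·0 + (3/5)·3 + (1/5)·5 = 14/5.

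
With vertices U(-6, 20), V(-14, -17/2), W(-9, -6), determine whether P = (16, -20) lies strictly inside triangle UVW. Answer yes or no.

Barycentric coordinates of P: (-53/49, -1384/245, 1894/245).
The three coordinates are negative, negative, positive; a point is interior exactly when all three are positive.

no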